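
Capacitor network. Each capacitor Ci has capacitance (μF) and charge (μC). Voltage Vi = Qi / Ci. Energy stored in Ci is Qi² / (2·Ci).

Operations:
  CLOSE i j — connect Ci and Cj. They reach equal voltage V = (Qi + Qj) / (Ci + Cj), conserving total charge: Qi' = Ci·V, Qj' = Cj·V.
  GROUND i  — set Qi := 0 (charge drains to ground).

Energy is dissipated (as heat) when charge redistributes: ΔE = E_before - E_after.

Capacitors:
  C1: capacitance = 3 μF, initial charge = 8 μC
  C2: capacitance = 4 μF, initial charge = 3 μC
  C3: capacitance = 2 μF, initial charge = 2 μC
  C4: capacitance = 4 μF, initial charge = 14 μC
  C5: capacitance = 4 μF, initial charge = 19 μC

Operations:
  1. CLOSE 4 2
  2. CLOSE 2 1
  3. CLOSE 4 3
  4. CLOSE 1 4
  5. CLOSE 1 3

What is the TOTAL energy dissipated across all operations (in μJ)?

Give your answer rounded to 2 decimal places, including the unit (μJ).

Initial: C1(3μF, Q=8μC, V=2.67V), C2(4μF, Q=3μC, V=0.75V), C3(2μF, Q=2μC, V=1.00V), C4(4μF, Q=14μC, V=3.50V), C5(4μF, Q=19μC, V=4.75V)
Op 1: CLOSE 4-2: Q_total=17.00, C_total=8.00, V=2.12; Q4=8.50, Q2=8.50; dissipated=7.562
Op 2: CLOSE 2-1: Q_total=16.50, C_total=7.00, V=2.36; Q2=9.43, Q1=7.07; dissipated=0.251
Op 3: CLOSE 4-3: Q_total=10.50, C_total=6.00, V=1.75; Q4=7.00, Q3=3.50; dissipated=0.844
Op 4: CLOSE 1-4: Q_total=14.07, C_total=7.00, V=2.01; Q1=6.03, Q4=8.04; dissipated=0.316
Op 5: CLOSE 1-3: Q_total=9.53, C_total=5.00, V=1.91; Q1=5.72, Q3=3.81; dissipated=0.041
Total dissipated: 9.014 μJ

Answer: 9.01 μJ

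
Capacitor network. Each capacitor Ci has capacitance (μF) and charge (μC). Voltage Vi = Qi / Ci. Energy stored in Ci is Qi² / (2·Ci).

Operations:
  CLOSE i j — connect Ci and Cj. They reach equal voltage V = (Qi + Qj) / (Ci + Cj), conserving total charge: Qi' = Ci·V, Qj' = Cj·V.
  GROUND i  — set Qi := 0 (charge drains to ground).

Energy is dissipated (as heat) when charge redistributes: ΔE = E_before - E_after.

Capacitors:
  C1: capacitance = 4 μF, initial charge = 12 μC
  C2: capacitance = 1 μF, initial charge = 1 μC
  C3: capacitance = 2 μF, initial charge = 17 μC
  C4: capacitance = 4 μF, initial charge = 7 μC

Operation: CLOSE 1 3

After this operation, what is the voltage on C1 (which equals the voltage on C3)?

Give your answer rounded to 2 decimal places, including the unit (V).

Answer: 4.83 V

Derivation:
Initial: C1(4μF, Q=12μC, V=3.00V), C2(1μF, Q=1μC, V=1.00V), C3(2μF, Q=17μC, V=8.50V), C4(4μF, Q=7μC, V=1.75V)
Op 1: CLOSE 1-3: Q_total=29.00, C_total=6.00, V=4.83; Q1=19.33, Q3=9.67; dissipated=20.167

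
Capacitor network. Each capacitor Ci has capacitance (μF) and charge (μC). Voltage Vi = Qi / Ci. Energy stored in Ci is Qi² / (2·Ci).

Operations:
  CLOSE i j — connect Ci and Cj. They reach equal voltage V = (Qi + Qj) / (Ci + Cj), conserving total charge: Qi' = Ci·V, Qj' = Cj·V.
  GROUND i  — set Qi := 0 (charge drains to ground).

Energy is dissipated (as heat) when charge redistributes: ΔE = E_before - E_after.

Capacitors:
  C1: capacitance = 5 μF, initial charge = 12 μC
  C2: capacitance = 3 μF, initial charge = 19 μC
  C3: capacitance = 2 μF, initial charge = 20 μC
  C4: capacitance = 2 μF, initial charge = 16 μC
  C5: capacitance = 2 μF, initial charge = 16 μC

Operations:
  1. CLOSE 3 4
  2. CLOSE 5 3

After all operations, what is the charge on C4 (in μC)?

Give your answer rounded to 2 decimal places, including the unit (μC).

Answer: 18.00 μC

Derivation:
Initial: C1(5μF, Q=12μC, V=2.40V), C2(3μF, Q=19μC, V=6.33V), C3(2μF, Q=20μC, V=10.00V), C4(2μF, Q=16μC, V=8.00V), C5(2μF, Q=16μC, V=8.00V)
Op 1: CLOSE 3-4: Q_total=36.00, C_total=4.00, V=9.00; Q3=18.00, Q4=18.00; dissipated=2.000
Op 2: CLOSE 5-3: Q_total=34.00, C_total=4.00, V=8.50; Q5=17.00, Q3=17.00; dissipated=0.500
Final charges: Q1=12.00, Q2=19.00, Q3=17.00, Q4=18.00, Q5=17.00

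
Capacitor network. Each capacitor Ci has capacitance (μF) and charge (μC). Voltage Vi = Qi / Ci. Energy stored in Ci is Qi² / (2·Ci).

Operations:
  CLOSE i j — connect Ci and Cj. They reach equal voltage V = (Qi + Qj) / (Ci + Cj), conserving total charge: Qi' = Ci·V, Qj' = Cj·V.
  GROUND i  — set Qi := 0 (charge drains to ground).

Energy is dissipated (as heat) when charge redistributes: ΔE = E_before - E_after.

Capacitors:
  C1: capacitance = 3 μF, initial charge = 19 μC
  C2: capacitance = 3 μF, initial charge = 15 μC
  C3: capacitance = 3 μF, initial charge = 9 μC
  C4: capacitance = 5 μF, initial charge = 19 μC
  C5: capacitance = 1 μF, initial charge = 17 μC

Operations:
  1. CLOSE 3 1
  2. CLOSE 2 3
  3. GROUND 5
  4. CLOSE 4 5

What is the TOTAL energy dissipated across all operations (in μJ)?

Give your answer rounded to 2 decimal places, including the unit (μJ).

Initial: C1(3μF, Q=19μC, V=6.33V), C2(3μF, Q=15μC, V=5.00V), C3(3μF, Q=9μC, V=3.00V), C4(5μF, Q=19μC, V=3.80V), C5(1μF, Q=17μC, V=17.00V)
Op 1: CLOSE 3-1: Q_total=28.00, C_total=6.00, V=4.67; Q3=14.00, Q1=14.00; dissipated=8.333
Op 2: CLOSE 2-3: Q_total=29.00, C_total=6.00, V=4.83; Q2=14.50, Q3=14.50; dissipated=0.083
Op 3: GROUND 5: Q5=0; energy lost=144.500
Op 4: CLOSE 4-5: Q_total=19.00, C_total=6.00, V=3.17; Q4=15.83, Q5=3.17; dissipated=6.017
Total dissipated: 158.933 μJ

Answer: 158.93 μJ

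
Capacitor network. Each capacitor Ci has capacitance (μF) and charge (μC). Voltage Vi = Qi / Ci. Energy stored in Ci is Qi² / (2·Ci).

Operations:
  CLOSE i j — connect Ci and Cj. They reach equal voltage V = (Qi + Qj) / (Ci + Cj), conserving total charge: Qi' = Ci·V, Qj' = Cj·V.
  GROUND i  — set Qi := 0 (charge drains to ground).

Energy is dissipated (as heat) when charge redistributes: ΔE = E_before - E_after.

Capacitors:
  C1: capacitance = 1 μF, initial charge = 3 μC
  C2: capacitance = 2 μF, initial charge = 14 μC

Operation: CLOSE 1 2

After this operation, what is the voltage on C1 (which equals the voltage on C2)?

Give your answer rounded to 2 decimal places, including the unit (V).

Answer: 5.67 V

Derivation:
Initial: C1(1μF, Q=3μC, V=3.00V), C2(2μF, Q=14μC, V=7.00V)
Op 1: CLOSE 1-2: Q_total=17.00, C_total=3.00, V=5.67; Q1=5.67, Q2=11.33; dissipated=5.333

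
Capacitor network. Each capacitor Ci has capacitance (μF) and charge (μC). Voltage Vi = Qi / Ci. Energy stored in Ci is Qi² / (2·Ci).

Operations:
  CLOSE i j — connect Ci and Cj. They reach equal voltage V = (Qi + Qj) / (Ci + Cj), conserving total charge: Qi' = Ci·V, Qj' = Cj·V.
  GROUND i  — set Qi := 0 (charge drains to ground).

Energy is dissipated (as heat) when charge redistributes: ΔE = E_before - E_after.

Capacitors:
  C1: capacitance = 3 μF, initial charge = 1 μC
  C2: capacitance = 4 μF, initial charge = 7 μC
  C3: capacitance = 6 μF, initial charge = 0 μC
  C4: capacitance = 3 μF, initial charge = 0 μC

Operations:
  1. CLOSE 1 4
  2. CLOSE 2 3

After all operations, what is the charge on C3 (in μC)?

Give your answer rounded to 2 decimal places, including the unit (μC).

Initial: C1(3μF, Q=1μC, V=0.33V), C2(4μF, Q=7μC, V=1.75V), C3(6μF, Q=0μC, V=0.00V), C4(3μF, Q=0μC, V=0.00V)
Op 1: CLOSE 1-4: Q_total=1.00, C_total=6.00, V=0.17; Q1=0.50, Q4=0.50; dissipated=0.083
Op 2: CLOSE 2-3: Q_total=7.00, C_total=10.00, V=0.70; Q2=2.80, Q3=4.20; dissipated=3.675
Final charges: Q1=0.50, Q2=2.80, Q3=4.20, Q4=0.50

Answer: 4.20 μC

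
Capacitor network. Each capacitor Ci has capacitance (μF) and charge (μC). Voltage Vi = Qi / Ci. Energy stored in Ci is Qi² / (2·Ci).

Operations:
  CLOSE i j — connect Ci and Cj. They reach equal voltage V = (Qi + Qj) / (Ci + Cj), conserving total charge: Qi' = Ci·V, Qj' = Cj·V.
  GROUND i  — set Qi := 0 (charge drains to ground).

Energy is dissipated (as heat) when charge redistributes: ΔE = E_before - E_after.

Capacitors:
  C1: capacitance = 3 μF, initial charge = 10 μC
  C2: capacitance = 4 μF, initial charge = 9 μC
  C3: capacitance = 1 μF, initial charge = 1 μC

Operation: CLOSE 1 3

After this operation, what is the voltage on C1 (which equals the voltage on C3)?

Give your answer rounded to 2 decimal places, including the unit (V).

Answer: 2.75 V

Derivation:
Initial: C1(3μF, Q=10μC, V=3.33V), C2(4μF, Q=9μC, V=2.25V), C3(1μF, Q=1μC, V=1.00V)
Op 1: CLOSE 1-3: Q_total=11.00, C_total=4.00, V=2.75; Q1=8.25, Q3=2.75; dissipated=2.042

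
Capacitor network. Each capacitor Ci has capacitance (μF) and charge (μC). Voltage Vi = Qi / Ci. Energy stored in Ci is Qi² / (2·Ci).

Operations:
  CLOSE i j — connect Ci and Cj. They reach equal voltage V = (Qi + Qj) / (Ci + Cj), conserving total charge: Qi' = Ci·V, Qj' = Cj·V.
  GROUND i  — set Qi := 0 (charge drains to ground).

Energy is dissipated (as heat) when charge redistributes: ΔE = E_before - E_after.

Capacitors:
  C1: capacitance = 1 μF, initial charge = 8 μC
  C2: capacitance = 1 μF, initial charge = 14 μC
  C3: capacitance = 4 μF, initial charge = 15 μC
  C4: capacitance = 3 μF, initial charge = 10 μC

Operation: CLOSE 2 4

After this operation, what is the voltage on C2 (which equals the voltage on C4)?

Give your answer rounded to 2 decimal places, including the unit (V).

Answer: 6.00 V

Derivation:
Initial: C1(1μF, Q=8μC, V=8.00V), C2(1μF, Q=14μC, V=14.00V), C3(4μF, Q=15μC, V=3.75V), C4(3μF, Q=10μC, V=3.33V)
Op 1: CLOSE 2-4: Q_total=24.00, C_total=4.00, V=6.00; Q2=6.00, Q4=18.00; dissipated=42.667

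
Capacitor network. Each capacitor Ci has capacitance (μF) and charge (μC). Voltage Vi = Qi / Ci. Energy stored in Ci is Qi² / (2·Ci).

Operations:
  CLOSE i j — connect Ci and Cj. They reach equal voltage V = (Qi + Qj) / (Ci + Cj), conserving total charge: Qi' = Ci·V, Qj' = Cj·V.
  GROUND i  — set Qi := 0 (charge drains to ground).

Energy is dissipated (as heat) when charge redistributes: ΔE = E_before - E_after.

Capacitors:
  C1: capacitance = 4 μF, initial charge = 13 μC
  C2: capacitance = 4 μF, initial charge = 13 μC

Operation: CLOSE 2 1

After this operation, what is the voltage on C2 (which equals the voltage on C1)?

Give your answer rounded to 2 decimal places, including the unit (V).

Initial: C1(4μF, Q=13μC, V=3.25V), C2(4μF, Q=13μC, V=3.25V)
Op 1: CLOSE 2-1: Q_total=26.00, C_total=8.00, V=3.25; Q2=13.00, Q1=13.00; dissipated=0.000

Answer: 3.25 V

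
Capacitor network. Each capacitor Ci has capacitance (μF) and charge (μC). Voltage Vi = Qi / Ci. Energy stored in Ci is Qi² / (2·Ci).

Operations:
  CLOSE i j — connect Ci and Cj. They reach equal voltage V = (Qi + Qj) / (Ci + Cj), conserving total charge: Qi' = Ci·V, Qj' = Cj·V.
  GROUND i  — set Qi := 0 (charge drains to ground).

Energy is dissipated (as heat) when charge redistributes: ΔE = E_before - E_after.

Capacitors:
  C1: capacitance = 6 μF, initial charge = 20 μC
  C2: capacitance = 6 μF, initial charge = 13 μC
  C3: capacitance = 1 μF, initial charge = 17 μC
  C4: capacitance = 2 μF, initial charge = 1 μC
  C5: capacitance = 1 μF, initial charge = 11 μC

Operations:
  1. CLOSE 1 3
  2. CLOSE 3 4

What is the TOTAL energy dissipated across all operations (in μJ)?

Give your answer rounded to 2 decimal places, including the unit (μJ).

Answer: 87.68 μJ

Derivation:
Initial: C1(6μF, Q=20μC, V=3.33V), C2(6μF, Q=13μC, V=2.17V), C3(1μF, Q=17μC, V=17.00V), C4(2μF, Q=1μC, V=0.50V), C5(1μF, Q=11μC, V=11.00V)
Op 1: CLOSE 1-3: Q_total=37.00, C_total=7.00, V=5.29; Q1=31.71, Q3=5.29; dissipated=80.048
Op 2: CLOSE 3-4: Q_total=6.29, C_total=3.00, V=2.10; Q3=2.10, Q4=4.19; dissipated=7.634
Total dissipated: 87.682 μJ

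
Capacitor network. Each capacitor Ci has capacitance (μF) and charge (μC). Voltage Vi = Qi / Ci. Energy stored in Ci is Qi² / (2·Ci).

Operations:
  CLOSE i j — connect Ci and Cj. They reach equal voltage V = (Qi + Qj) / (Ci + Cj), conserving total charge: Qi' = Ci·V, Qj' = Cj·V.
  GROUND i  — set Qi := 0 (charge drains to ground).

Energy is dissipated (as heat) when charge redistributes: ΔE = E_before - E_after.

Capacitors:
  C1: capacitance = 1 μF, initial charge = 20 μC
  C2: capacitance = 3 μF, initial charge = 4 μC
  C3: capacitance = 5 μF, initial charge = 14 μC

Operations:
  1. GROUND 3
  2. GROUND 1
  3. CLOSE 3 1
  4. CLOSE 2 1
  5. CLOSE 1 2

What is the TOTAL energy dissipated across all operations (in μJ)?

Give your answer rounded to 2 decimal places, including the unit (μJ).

Answer: 220.27 μJ

Derivation:
Initial: C1(1μF, Q=20μC, V=20.00V), C2(3μF, Q=4μC, V=1.33V), C3(5μF, Q=14μC, V=2.80V)
Op 1: GROUND 3: Q3=0; energy lost=19.600
Op 2: GROUND 1: Q1=0; energy lost=200.000
Op 3: CLOSE 3-1: Q_total=0.00, C_total=6.00, V=0.00; Q3=0.00, Q1=0.00; dissipated=0.000
Op 4: CLOSE 2-1: Q_total=4.00, C_total=4.00, V=1.00; Q2=3.00, Q1=1.00; dissipated=0.667
Op 5: CLOSE 1-2: Q_total=4.00, C_total=4.00, V=1.00; Q1=1.00, Q2=3.00; dissipated=0.000
Total dissipated: 220.267 μJ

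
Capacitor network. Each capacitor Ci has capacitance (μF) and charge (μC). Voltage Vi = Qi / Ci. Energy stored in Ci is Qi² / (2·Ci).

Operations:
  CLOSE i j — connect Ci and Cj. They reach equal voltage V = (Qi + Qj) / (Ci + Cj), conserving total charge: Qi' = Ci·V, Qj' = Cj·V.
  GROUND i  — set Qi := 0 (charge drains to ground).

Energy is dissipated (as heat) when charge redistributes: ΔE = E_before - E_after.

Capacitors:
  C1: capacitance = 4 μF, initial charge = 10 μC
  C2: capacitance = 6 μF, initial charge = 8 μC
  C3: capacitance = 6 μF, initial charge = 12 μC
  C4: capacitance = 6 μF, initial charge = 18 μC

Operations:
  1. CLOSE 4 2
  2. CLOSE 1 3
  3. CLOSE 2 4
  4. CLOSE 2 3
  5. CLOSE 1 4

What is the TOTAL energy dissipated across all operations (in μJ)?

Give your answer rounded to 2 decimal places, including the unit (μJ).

Answer: 4.47 μJ

Derivation:
Initial: C1(4μF, Q=10μC, V=2.50V), C2(6μF, Q=8μC, V=1.33V), C3(6μF, Q=12μC, V=2.00V), C4(6μF, Q=18μC, V=3.00V)
Op 1: CLOSE 4-2: Q_total=26.00, C_total=12.00, V=2.17; Q4=13.00, Q2=13.00; dissipated=4.167
Op 2: CLOSE 1-3: Q_total=22.00, C_total=10.00, V=2.20; Q1=8.80, Q3=13.20; dissipated=0.300
Op 3: CLOSE 2-4: Q_total=26.00, C_total=12.00, V=2.17; Q2=13.00, Q4=13.00; dissipated=0.000
Op 4: CLOSE 2-3: Q_total=26.20, C_total=12.00, V=2.18; Q2=13.10, Q3=13.10; dissipated=0.002
Op 5: CLOSE 1-4: Q_total=21.80, C_total=10.00, V=2.18; Q1=8.72, Q4=13.08; dissipated=0.001
Total dissipated: 4.470 μJ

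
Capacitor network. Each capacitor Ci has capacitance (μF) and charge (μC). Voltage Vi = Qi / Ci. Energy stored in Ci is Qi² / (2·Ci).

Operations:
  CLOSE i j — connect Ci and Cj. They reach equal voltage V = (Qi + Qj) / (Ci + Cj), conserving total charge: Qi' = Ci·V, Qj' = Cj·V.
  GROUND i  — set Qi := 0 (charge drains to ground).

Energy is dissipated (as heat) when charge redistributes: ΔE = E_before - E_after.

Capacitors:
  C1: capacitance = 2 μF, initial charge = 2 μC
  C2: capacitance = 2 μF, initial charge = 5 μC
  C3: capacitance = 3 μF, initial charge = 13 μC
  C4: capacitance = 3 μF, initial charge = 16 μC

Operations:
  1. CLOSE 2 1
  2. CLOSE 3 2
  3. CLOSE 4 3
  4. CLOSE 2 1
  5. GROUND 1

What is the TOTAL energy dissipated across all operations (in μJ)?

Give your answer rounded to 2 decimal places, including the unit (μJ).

Answer: 15.81 μJ

Derivation:
Initial: C1(2μF, Q=2μC, V=1.00V), C2(2μF, Q=5μC, V=2.50V), C3(3μF, Q=13μC, V=4.33V), C4(3μF, Q=16μC, V=5.33V)
Op 1: CLOSE 2-1: Q_total=7.00, C_total=4.00, V=1.75; Q2=3.50, Q1=3.50; dissipated=1.125
Op 2: CLOSE 3-2: Q_total=16.50, C_total=5.00, V=3.30; Q3=9.90, Q2=6.60; dissipated=4.004
Op 3: CLOSE 4-3: Q_total=25.90, C_total=6.00, V=4.32; Q4=12.95, Q3=12.95; dissipated=3.101
Op 4: CLOSE 2-1: Q_total=10.10, C_total=4.00, V=2.52; Q2=5.05, Q1=5.05; dissipated=1.201
Op 5: GROUND 1: Q1=0; energy lost=6.376
Total dissipated: 15.807 μJ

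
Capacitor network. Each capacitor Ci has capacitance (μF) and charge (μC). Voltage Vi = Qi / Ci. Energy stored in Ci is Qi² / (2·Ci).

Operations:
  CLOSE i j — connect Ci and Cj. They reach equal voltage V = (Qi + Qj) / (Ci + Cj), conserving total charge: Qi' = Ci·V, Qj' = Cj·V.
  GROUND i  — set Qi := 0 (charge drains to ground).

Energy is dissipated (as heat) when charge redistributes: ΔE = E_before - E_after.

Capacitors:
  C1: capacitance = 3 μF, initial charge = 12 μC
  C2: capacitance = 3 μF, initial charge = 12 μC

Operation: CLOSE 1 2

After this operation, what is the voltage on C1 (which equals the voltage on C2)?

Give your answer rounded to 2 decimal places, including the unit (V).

Initial: C1(3μF, Q=12μC, V=4.00V), C2(3μF, Q=12μC, V=4.00V)
Op 1: CLOSE 1-2: Q_total=24.00, C_total=6.00, V=4.00; Q1=12.00, Q2=12.00; dissipated=0.000

Answer: 4.00 V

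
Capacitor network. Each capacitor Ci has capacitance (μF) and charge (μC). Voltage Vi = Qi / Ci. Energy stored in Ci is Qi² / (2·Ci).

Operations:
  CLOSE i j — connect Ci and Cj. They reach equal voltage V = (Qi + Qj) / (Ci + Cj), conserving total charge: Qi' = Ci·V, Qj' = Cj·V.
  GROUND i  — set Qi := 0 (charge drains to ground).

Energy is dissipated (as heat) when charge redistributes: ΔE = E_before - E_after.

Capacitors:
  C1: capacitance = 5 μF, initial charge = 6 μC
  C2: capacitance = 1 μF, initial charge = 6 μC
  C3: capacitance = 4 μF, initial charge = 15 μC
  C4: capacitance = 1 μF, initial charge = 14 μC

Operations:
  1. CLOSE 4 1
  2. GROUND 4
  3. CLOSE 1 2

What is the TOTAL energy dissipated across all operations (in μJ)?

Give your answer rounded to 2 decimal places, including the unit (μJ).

Initial: C1(5μF, Q=6μC, V=1.20V), C2(1μF, Q=6μC, V=6.00V), C3(4μF, Q=15μC, V=3.75V), C4(1μF, Q=14μC, V=14.00V)
Op 1: CLOSE 4-1: Q_total=20.00, C_total=6.00, V=3.33; Q4=3.33, Q1=16.67; dissipated=68.267
Op 2: GROUND 4: Q4=0; energy lost=5.556
Op 3: CLOSE 1-2: Q_total=22.67, C_total=6.00, V=3.78; Q1=18.89, Q2=3.78; dissipated=2.963
Total dissipated: 76.785 μJ

Answer: 76.79 μJ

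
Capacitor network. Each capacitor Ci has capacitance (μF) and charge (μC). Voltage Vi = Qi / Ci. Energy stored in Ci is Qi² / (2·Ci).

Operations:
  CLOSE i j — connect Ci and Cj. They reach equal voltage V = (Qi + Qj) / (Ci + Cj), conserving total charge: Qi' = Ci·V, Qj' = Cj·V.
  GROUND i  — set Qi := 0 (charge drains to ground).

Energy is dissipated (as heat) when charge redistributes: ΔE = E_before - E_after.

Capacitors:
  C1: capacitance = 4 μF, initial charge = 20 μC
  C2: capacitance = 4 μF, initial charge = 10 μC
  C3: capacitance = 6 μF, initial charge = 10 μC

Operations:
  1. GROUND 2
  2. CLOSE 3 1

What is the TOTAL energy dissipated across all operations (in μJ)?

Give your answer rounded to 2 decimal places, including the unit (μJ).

Answer: 25.83 μJ

Derivation:
Initial: C1(4μF, Q=20μC, V=5.00V), C2(4μF, Q=10μC, V=2.50V), C3(6μF, Q=10μC, V=1.67V)
Op 1: GROUND 2: Q2=0; energy lost=12.500
Op 2: CLOSE 3-1: Q_total=30.00, C_total=10.00, V=3.00; Q3=18.00, Q1=12.00; dissipated=13.333
Total dissipated: 25.833 μJ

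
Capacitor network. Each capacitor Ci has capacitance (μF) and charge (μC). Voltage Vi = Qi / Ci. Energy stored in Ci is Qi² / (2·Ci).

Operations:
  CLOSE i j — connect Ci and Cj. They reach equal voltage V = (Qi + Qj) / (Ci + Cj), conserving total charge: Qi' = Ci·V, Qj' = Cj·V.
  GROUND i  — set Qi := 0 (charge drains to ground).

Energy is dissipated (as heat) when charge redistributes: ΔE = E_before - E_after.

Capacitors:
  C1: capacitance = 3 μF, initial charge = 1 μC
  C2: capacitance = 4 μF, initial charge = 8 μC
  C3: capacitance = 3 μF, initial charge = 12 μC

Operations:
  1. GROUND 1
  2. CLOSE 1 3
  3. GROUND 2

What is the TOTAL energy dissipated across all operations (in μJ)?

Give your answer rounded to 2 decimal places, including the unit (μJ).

Answer: 20.17 μJ

Derivation:
Initial: C1(3μF, Q=1μC, V=0.33V), C2(4μF, Q=8μC, V=2.00V), C3(3μF, Q=12μC, V=4.00V)
Op 1: GROUND 1: Q1=0; energy lost=0.167
Op 2: CLOSE 1-3: Q_total=12.00, C_total=6.00, V=2.00; Q1=6.00, Q3=6.00; dissipated=12.000
Op 3: GROUND 2: Q2=0; energy lost=8.000
Total dissipated: 20.167 μJ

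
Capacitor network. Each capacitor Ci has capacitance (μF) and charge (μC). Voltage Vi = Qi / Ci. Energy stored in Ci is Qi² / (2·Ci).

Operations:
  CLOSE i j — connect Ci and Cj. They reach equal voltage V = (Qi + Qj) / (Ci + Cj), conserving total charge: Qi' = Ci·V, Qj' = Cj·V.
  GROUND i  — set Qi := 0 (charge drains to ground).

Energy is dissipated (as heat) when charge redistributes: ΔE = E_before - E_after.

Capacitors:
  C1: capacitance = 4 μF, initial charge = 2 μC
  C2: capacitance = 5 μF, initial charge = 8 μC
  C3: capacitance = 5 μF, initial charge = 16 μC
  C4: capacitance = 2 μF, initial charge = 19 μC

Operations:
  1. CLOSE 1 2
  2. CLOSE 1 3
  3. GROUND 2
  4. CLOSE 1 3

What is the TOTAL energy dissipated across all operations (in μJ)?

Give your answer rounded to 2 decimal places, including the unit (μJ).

Initial: C1(4μF, Q=2μC, V=0.50V), C2(5μF, Q=8μC, V=1.60V), C3(5μF, Q=16μC, V=3.20V), C4(2μF, Q=19μC, V=9.50V)
Op 1: CLOSE 1-2: Q_total=10.00, C_total=9.00, V=1.11; Q1=4.44, Q2=5.56; dissipated=1.344
Op 2: CLOSE 1-3: Q_total=20.44, C_total=9.00, V=2.27; Q1=9.09, Q3=11.36; dissipated=4.848
Op 3: GROUND 2: Q2=0; energy lost=3.086
Op 4: CLOSE 1-3: Q_total=20.44, C_total=9.00, V=2.27; Q1=9.09, Q3=11.36; dissipated=0.000
Total dissipated: 9.279 μJ

Answer: 9.28 μJ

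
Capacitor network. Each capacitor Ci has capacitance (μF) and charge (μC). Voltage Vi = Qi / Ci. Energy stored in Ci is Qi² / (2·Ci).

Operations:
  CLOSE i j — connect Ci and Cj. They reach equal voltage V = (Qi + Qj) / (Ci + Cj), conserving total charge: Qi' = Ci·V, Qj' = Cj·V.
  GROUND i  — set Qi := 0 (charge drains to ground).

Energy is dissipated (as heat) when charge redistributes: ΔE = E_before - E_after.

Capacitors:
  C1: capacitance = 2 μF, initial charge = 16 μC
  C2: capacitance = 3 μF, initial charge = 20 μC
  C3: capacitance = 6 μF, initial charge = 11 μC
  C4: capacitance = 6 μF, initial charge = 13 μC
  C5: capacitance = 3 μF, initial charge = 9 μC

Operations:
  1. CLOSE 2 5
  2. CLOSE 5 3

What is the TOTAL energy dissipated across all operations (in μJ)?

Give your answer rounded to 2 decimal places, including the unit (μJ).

Initial: C1(2μF, Q=16μC, V=8.00V), C2(3μF, Q=20μC, V=6.67V), C3(6μF, Q=11μC, V=1.83V), C4(6μF, Q=13μC, V=2.17V), C5(3μF, Q=9μC, V=3.00V)
Op 1: CLOSE 2-5: Q_total=29.00, C_total=6.00, V=4.83; Q2=14.50, Q5=14.50; dissipated=10.083
Op 2: CLOSE 5-3: Q_total=25.50, C_total=9.00, V=2.83; Q5=8.50, Q3=17.00; dissipated=9.000
Total dissipated: 19.083 μJ

Answer: 19.08 μJ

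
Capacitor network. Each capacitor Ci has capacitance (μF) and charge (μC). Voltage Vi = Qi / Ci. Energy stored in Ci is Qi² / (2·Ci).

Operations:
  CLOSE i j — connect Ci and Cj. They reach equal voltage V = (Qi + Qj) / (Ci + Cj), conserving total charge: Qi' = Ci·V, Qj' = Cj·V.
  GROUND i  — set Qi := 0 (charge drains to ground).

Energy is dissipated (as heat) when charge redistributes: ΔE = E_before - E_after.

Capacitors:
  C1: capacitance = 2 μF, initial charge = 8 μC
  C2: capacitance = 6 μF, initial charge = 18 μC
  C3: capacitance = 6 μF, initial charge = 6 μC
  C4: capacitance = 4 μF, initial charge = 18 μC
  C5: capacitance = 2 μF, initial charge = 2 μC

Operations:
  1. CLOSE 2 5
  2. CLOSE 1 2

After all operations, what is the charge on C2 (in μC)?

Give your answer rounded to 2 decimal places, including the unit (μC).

Initial: C1(2μF, Q=8μC, V=4.00V), C2(6μF, Q=18μC, V=3.00V), C3(6μF, Q=6μC, V=1.00V), C4(4μF, Q=18μC, V=4.50V), C5(2μF, Q=2μC, V=1.00V)
Op 1: CLOSE 2-5: Q_total=20.00, C_total=8.00, V=2.50; Q2=15.00, Q5=5.00; dissipated=3.000
Op 2: CLOSE 1-2: Q_total=23.00, C_total=8.00, V=2.88; Q1=5.75, Q2=17.25; dissipated=1.688
Final charges: Q1=5.75, Q2=17.25, Q3=6.00, Q4=18.00, Q5=5.00

Answer: 17.25 μC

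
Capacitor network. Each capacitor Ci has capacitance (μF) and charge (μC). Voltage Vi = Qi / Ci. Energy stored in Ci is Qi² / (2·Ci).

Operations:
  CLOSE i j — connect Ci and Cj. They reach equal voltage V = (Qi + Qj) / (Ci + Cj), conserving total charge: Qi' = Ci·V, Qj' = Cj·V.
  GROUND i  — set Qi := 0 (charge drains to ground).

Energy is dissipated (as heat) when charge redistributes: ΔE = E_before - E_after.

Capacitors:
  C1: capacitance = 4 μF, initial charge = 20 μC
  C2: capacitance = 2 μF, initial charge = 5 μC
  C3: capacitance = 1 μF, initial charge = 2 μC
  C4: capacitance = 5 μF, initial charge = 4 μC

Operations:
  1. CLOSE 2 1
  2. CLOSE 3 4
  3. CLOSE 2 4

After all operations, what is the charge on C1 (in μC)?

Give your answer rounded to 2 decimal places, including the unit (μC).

Initial: C1(4μF, Q=20μC, V=5.00V), C2(2μF, Q=5μC, V=2.50V), C3(1μF, Q=2μC, V=2.00V), C4(5μF, Q=4μC, V=0.80V)
Op 1: CLOSE 2-1: Q_total=25.00, C_total=6.00, V=4.17; Q2=8.33, Q1=16.67; dissipated=4.167
Op 2: CLOSE 3-4: Q_total=6.00, C_total=6.00, V=1.00; Q3=1.00, Q4=5.00; dissipated=0.600
Op 3: CLOSE 2-4: Q_total=13.33, C_total=7.00, V=1.90; Q2=3.81, Q4=9.52; dissipated=7.163
Final charges: Q1=16.67, Q2=3.81, Q3=1.00, Q4=9.52

Answer: 16.67 μC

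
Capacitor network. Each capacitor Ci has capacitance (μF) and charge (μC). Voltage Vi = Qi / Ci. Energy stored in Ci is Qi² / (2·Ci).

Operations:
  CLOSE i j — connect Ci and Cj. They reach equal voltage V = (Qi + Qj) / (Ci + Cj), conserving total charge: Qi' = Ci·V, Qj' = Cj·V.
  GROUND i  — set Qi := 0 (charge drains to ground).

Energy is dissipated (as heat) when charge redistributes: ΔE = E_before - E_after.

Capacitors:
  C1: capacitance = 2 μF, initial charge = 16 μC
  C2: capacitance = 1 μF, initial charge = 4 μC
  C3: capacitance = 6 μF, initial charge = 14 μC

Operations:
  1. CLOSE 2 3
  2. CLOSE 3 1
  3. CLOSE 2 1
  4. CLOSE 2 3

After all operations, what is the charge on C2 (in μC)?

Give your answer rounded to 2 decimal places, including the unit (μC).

Answer: 3.86 μC

Derivation:
Initial: C1(2μF, Q=16μC, V=8.00V), C2(1μF, Q=4μC, V=4.00V), C3(6μF, Q=14μC, V=2.33V)
Op 1: CLOSE 2-3: Q_total=18.00, C_total=7.00, V=2.57; Q2=2.57, Q3=15.43; dissipated=1.190
Op 2: CLOSE 3-1: Q_total=31.43, C_total=8.00, V=3.93; Q3=23.57, Q1=7.86; dissipated=22.102
Op 3: CLOSE 2-1: Q_total=10.43, C_total=3.00, V=3.48; Q2=3.48, Q1=6.95; dissipated=0.614
Op 4: CLOSE 2-3: Q_total=27.05, C_total=7.00, V=3.86; Q2=3.86, Q3=23.18; dissipated=0.088
Final charges: Q1=6.95, Q2=3.86, Q3=23.18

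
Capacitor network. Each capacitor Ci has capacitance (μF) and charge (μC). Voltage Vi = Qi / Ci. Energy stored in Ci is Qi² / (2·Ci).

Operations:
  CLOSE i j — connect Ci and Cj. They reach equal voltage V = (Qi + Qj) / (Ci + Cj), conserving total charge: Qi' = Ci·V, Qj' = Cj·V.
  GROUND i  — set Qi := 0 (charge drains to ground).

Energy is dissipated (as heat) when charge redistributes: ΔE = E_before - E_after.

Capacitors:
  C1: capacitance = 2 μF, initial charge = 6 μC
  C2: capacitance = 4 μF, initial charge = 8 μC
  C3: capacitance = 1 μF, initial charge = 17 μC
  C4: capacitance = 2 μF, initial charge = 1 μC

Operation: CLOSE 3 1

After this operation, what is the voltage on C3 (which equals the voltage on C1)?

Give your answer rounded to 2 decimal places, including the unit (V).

Initial: C1(2μF, Q=6μC, V=3.00V), C2(4μF, Q=8μC, V=2.00V), C3(1μF, Q=17μC, V=17.00V), C4(2μF, Q=1μC, V=0.50V)
Op 1: CLOSE 3-1: Q_total=23.00, C_total=3.00, V=7.67; Q3=7.67, Q1=15.33; dissipated=65.333

Answer: 7.67 V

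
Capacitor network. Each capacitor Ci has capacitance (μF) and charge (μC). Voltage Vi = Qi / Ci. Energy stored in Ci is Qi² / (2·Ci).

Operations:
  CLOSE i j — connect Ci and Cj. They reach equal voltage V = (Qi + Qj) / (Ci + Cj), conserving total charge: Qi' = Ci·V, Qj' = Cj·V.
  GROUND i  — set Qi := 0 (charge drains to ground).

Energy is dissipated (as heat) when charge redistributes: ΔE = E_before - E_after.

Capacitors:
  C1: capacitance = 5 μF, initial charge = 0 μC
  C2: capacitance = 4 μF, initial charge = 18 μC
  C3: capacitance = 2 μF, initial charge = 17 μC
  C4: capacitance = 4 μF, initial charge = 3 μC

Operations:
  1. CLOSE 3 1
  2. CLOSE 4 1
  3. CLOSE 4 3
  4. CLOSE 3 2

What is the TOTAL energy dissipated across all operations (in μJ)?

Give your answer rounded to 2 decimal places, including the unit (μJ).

Initial: C1(5μF, Q=0μC, V=0.00V), C2(4μF, Q=18μC, V=4.50V), C3(2μF, Q=17μC, V=8.50V), C4(4μF, Q=3μC, V=0.75V)
Op 1: CLOSE 3-1: Q_total=17.00, C_total=7.00, V=2.43; Q3=4.86, Q1=12.14; dissipated=51.607
Op 2: CLOSE 4-1: Q_total=15.14, C_total=9.00, V=1.68; Q4=6.73, Q1=8.41; dissipated=3.131
Op 3: CLOSE 4-3: Q_total=11.59, C_total=6.00, V=1.93; Q4=7.72, Q3=3.86; dissipated=0.371
Op 4: CLOSE 3-2: Q_total=21.86, C_total=6.00, V=3.64; Q3=7.29, Q2=14.57; dissipated=4.399
Total dissipated: 59.508 μJ

Answer: 59.51 μJ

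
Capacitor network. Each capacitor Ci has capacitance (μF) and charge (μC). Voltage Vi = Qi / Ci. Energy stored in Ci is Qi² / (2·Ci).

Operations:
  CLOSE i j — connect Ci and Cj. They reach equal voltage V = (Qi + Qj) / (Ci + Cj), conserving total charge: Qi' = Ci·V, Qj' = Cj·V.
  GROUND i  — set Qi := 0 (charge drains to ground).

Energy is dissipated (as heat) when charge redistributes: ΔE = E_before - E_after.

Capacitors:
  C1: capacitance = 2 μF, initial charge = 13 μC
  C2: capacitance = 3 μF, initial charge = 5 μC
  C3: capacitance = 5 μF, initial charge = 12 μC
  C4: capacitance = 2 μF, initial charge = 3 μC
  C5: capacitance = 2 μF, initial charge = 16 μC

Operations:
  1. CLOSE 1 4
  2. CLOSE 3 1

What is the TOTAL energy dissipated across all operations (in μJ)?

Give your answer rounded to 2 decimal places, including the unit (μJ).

Initial: C1(2μF, Q=13μC, V=6.50V), C2(3μF, Q=5μC, V=1.67V), C3(5μF, Q=12μC, V=2.40V), C4(2μF, Q=3μC, V=1.50V), C5(2μF, Q=16μC, V=8.00V)
Op 1: CLOSE 1-4: Q_total=16.00, C_total=4.00, V=4.00; Q1=8.00, Q4=8.00; dissipated=12.500
Op 2: CLOSE 3-1: Q_total=20.00, C_total=7.00, V=2.86; Q3=14.29, Q1=5.71; dissipated=1.829
Total dissipated: 14.329 μJ

Answer: 14.33 μJ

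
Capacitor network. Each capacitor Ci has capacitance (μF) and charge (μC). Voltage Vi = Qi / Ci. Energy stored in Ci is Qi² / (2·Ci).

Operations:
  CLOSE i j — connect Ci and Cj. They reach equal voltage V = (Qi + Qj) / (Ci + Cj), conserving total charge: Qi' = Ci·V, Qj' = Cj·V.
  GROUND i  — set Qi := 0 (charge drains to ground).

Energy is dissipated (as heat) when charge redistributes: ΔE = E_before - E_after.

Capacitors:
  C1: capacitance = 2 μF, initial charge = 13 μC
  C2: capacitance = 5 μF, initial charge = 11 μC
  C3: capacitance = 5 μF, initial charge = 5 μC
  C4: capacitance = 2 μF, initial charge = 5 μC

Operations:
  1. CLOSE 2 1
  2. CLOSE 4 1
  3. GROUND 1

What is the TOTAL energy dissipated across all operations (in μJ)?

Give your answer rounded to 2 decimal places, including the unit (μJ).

Answer: 22.43 μJ

Derivation:
Initial: C1(2μF, Q=13μC, V=6.50V), C2(5μF, Q=11μC, V=2.20V), C3(5μF, Q=5μC, V=1.00V), C4(2μF, Q=5μC, V=2.50V)
Op 1: CLOSE 2-1: Q_total=24.00, C_total=7.00, V=3.43; Q2=17.14, Q1=6.86; dissipated=13.207
Op 2: CLOSE 4-1: Q_total=11.86, C_total=4.00, V=2.96; Q4=5.93, Q1=5.93; dissipated=0.431
Op 3: GROUND 1: Q1=0; energy lost=8.787
Total dissipated: 22.425 μJ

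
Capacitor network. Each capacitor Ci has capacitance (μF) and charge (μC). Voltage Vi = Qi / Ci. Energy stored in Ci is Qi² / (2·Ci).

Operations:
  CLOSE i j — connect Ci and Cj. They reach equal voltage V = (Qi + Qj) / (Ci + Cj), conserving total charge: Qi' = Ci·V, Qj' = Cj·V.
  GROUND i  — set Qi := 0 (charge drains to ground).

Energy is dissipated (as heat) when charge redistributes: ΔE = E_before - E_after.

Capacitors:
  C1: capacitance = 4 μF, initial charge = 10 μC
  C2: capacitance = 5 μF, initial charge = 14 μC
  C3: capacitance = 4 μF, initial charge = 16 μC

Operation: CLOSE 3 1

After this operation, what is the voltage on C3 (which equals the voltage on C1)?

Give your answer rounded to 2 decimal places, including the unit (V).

Answer: 3.25 V

Derivation:
Initial: C1(4μF, Q=10μC, V=2.50V), C2(5μF, Q=14μC, V=2.80V), C3(4μF, Q=16μC, V=4.00V)
Op 1: CLOSE 3-1: Q_total=26.00, C_total=8.00, V=3.25; Q3=13.00, Q1=13.00; dissipated=2.250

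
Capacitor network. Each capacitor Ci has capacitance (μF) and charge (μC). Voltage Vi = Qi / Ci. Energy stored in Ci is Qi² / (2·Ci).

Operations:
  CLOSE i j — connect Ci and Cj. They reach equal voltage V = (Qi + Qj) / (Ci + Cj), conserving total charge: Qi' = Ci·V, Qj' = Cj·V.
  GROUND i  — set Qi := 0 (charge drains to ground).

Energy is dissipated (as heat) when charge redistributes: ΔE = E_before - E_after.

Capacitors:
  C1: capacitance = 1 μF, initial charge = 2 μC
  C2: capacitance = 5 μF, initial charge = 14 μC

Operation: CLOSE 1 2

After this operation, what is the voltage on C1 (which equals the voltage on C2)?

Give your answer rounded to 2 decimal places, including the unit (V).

Initial: C1(1μF, Q=2μC, V=2.00V), C2(5μF, Q=14μC, V=2.80V)
Op 1: CLOSE 1-2: Q_total=16.00, C_total=6.00, V=2.67; Q1=2.67, Q2=13.33; dissipated=0.267

Answer: 2.67 V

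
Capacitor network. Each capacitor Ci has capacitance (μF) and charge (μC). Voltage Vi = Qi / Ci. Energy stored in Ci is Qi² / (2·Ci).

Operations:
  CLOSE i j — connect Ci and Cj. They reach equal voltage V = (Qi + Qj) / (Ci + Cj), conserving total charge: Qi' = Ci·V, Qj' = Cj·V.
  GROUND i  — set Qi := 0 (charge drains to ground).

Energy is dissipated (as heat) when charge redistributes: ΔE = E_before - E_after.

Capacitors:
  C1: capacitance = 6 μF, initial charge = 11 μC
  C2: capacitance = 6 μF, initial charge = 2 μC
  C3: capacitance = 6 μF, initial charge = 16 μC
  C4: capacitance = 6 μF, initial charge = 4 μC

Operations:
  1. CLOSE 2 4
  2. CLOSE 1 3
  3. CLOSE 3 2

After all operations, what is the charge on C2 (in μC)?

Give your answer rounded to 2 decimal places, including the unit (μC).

Initial: C1(6μF, Q=11μC, V=1.83V), C2(6μF, Q=2μC, V=0.33V), C3(6μF, Q=16μC, V=2.67V), C4(6μF, Q=4μC, V=0.67V)
Op 1: CLOSE 2-4: Q_total=6.00, C_total=12.00, V=0.50; Q2=3.00, Q4=3.00; dissipated=0.167
Op 2: CLOSE 1-3: Q_total=27.00, C_total=12.00, V=2.25; Q1=13.50, Q3=13.50; dissipated=1.042
Op 3: CLOSE 3-2: Q_total=16.50, C_total=12.00, V=1.38; Q3=8.25, Q2=8.25; dissipated=4.594
Final charges: Q1=13.50, Q2=8.25, Q3=8.25, Q4=3.00

Answer: 8.25 μC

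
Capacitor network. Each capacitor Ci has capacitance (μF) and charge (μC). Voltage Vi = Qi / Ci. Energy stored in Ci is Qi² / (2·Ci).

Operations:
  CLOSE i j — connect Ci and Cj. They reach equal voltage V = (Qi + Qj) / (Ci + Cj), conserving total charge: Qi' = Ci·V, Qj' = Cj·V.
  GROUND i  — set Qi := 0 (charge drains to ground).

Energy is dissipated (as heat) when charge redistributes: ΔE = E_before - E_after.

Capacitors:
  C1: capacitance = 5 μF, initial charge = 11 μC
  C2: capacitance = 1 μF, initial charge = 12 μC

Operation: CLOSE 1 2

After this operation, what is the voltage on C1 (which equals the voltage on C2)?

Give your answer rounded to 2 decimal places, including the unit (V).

Answer: 3.83 V

Derivation:
Initial: C1(5μF, Q=11μC, V=2.20V), C2(1μF, Q=12μC, V=12.00V)
Op 1: CLOSE 1-2: Q_total=23.00, C_total=6.00, V=3.83; Q1=19.17, Q2=3.83; dissipated=40.017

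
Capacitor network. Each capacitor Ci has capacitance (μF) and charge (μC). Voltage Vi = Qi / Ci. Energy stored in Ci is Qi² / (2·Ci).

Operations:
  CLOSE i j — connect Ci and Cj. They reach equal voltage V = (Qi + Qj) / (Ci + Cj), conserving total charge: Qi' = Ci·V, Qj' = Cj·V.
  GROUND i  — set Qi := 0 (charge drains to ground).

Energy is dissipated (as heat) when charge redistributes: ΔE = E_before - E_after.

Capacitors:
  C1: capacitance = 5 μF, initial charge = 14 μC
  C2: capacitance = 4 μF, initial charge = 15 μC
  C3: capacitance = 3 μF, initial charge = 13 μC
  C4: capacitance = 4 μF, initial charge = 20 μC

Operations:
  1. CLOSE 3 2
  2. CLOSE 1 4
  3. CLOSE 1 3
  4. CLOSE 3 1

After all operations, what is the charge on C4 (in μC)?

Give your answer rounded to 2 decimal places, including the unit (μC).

Initial: C1(5μF, Q=14μC, V=2.80V), C2(4μF, Q=15μC, V=3.75V), C3(3μF, Q=13μC, V=4.33V), C4(4μF, Q=20μC, V=5.00V)
Op 1: CLOSE 3-2: Q_total=28.00, C_total=7.00, V=4.00; Q3=12.00, Q2=16.00; dissipated=0.292
Op 2: CLOSE 1-4: Q_total=34.00, C_total=9.00, V=3.78; Q1=18.89, Q4=15.11; dissipated=5.378
Op 3: CLOSE 1-3: Q_total=30.89, C_total=8.00, V=3.86; Q1=19.31, Q3=11.58; dissipated=0.046
Op 4: CLOSE 3-1: Q_total=30.89, C_total=8.00, V=3.86; Q3=11.58, Q1=19.31; dissipated=0.000
Final charges: Q1=19.31, Q2=16.00, Q3=11.58, Q4=15.11

Answer: 15.11 μC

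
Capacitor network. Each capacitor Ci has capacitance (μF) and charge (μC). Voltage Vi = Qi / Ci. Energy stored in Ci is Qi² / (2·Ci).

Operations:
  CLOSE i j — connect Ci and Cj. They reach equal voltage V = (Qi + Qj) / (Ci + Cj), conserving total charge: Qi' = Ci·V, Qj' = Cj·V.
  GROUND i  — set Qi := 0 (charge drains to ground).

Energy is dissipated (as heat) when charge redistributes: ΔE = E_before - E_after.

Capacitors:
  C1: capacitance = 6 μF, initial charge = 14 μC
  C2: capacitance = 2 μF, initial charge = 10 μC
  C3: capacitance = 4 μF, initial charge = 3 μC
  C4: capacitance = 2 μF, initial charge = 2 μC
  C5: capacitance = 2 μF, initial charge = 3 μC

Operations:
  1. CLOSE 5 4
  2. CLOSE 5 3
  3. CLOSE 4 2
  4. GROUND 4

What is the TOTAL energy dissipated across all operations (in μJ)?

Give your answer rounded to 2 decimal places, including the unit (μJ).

Answer: 17.09 μJ

Derivation:
Initial: C1(6μF, Q=14μC, V=2.33V), C2(2μF, Q=10μC, V=5.00V), C3(4μF, Q=3μC, V=0.75V), C4(2μF, Q=2μC, V=1.00V), C5(2μF, Q=3μC, V=1.50V)
Op 1: CLOSE 5-4: Q_total=5.00, C_total=4.00, V=1.25; Q5=2.50, Q4=2.50; dissipated=0.125
Op 2: CLOSE 5-3: Q_total=5.50, C_total=6.00, V=0.92; Q5=1.83, Q3=3.67; dissipated=0.167
Op 3: CLOSE 4-2: Q_total=12.50, C_total=4.00, V=3.12; Q4=6.25, Q2=6.25; dissipated=7.031
Op 4: GROUND 4: Q4=0; energy lost=9.766
Total dissipated: 17.089 μJ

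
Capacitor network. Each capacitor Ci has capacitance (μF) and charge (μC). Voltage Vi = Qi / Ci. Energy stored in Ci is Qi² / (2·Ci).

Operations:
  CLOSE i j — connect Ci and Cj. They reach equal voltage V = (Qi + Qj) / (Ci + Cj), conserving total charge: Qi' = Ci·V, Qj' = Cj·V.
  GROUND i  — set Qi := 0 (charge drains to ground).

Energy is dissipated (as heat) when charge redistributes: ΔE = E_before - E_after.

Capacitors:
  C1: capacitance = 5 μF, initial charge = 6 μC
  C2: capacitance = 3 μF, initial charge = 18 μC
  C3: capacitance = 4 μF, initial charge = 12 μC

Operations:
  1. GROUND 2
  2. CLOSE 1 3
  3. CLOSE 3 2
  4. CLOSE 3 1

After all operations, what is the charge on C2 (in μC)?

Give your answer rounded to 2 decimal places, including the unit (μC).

Answer: 3.43 μC

Derivation:
Initial: C1(5μF, Q=6μC, V=1.20V), C2(3μF, Q=18μC, V=6.00V), C3(4μF, Q=12μC, V=3.00V)
Op 1: GROUND 2: Q2=0; energy lost=54.000
Op 2: CLOSE 1-3: Q_total=18.00, C_total=9.00, V=2.00; Q1=10.00, Q3=8.00; dissipated=3.600
Op 3: CLOSE 3-2: Q_total=8.00, C_total=7.00, V=1.14; Q3=4.57, Q2=3.43; dissipated=3.429
Op 4: CLOSE 3-1: Q_total=14.57, C_total=9.00, V=1.62; Q3=6.48, Q1=8.10; dissipated=0.816
Final charges: Q1=8.10, Q2=3.43, Q3=6.48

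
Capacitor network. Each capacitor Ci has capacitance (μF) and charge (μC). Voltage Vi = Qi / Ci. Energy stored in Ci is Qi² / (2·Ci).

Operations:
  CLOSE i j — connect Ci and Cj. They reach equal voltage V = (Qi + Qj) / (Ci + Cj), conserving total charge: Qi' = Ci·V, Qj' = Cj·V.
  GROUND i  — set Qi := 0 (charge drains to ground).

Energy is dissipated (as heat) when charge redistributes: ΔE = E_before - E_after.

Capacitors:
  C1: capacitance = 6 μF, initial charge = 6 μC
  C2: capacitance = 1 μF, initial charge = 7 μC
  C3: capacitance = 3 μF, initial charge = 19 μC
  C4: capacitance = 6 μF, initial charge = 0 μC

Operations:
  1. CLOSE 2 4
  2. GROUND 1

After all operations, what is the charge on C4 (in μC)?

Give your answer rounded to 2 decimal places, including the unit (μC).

Answer: 6.00 μC

Derivation:
Initial: C1(6μF, Q=6μC, V=1.00V), C2(1μF, Q=7μC, V=7.00V), C3(3μF, Q=19μC, V=6.33V), C4(6μF, Q=0μC, V=0.00V)
Op 1: CLOSE 2-4: Q_total=7.00, C_total=7.00, V=1.00; Q2=1.00, Q4=6.00; dissipated=21.000
Op 2: GROUND 1: Q1=0; energy lost=3.000
Final charges: Q1=0.00, Q2=1.00, Q3=19.00, Q4=6.00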